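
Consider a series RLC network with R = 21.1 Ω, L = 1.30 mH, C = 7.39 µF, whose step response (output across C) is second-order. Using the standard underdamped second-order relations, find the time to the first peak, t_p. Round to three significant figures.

t_p ≈ 0.000508 s

For a series RLC circuit (capacitor voltage as output), ω_n = 1/√(LC) = 1/√(1.30 mH · 7.39 µF) = 10200 rad/s.
ζ = (R/2)·√(C/L) = (21.1/2)·√(7.39 µF/1.30 mH) = 0.795.
ω_d = 10200·√(1 − 0.795²) = 6180 rad/s. t_p = π/ω_d = 0.000508 s.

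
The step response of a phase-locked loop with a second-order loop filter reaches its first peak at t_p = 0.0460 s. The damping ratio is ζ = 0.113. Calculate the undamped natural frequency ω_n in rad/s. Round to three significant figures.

Peak time t_p = π/ω_d, so ω_d = π/t_p = π/0.0460 = 68.3 rad/s.
ω_n = ω_d/√(1−ζ²) = 68.3/√0.987 = 68.7 rad/s.

ω_n ≈ 68.7 rad/s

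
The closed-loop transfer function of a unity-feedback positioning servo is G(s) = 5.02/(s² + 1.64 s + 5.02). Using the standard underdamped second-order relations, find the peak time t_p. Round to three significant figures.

ω_n = √5.02 = 2.24 rad/s; ζ = 1.64/(2·2.24) = 0.366.
ω_d = 2.24·√(1 − 0.366²) = 2.09 rad/s. Then t_p = π/ω_d = 1.51 s.

t_p ≈ 1.51 s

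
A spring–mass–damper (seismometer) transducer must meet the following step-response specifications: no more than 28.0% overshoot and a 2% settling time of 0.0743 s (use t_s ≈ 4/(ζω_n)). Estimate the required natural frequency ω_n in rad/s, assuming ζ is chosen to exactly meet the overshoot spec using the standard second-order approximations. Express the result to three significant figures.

ζ = −ln(OS)/√(π² + (ln OS)²). With OS = 0.280, ln OS = −1.273 and ζ = 1.273/3.390 = 0.376.
Then ω_n = 4/(ζ t_s) = 4/(0.376 × 0.0743) = 143 rad/s.

ω_n ≈ 143 rad/s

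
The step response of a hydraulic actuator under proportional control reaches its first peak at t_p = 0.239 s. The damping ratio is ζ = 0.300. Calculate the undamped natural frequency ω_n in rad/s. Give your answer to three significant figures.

Peak time t_p = π/ω_d, so ω_d = π/t_p = π/0.239 = 13.1 rad/s.
ω_n = ω_d/√(1−ζ²) = 13.1/√0.910 = 13.8 rad/s.

ω_n ≈ 13.8 rad/s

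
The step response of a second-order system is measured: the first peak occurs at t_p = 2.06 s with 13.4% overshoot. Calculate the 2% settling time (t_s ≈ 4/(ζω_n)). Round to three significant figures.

ζ from %OS: ζ = |ln 0.134|/√(π²+ln²0.134) = 0.539.
t_p = π/ω_d ⇒ ω_d = 1.53 rad/s; then ω_n = ω_d/√(1−ζ²) = 1.81 rad/s.
t_s ≈ 4/(ζω_n) = 4/(0.539·1.81) = 4.10 s.

t_s ≈ 4.10 s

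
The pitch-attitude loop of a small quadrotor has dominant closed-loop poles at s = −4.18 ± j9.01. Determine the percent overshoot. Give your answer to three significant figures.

The poles are at −σ ± jω_d with σ = 4.18 and ω_d = 9.01, so ω_n = √(σ²+ω_d²) = 9.93 rad/s and ζ = σ/ω_n = 0.421.
Overshoot: exp(−π·0.421/√(1−0.421²)) = 0.233, i.e. 23.3%.

%OS ≈ 23.3%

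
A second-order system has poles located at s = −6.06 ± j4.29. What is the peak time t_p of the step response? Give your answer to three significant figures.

t_p = π/ω_d with ω_d = 4.29 (the imaginary part), so t_p = 0.732 s.

t_p ≈ 0.732 s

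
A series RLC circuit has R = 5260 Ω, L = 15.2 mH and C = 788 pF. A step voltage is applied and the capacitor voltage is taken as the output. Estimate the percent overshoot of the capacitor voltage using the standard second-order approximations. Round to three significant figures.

For a series RLC circuit (capacitor voltage as output), ω_n = 1/√(LC) = 1/√(15.2 mH · 788 pF) = 289000 rad/s.
ζ = (R/2)·√(C/L) = (5260/2)·√(788 pF/15.2 mH) = 0.599.
%OS = 100·exp(−πζ/√(1−ζ²)) = 9.55%.

%OS ≈ 9.55%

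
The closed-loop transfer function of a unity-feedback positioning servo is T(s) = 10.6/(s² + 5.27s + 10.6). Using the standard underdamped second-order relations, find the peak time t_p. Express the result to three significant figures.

t_p ≈ 1.64 s

Comparing the denominator to s² + 2ζω_n s + ω_n²: ω_n = √10.6 = 3.26 rad/s, and 2ζω_n = 5.27 so ζ = 5.27/(2·3.26) = 0.809.
ω_d = 3.26·√(1 − 0.809²) = 1.91 rad/s. Then t_p = π/ω_d = 1.64 s.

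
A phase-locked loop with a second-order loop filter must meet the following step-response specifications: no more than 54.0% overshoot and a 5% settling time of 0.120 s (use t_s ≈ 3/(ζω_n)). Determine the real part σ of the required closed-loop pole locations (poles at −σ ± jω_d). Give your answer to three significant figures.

The settling-time spec alone fixes σ = ζω_n = 3/t_s = 3/0.120 = 25.0.
(Overshoot then fixes ζ = 0.192 and hence ω_d = σ·√(1−ζ²)/ζ = 127 rad/s.)

σ ≈ 25.0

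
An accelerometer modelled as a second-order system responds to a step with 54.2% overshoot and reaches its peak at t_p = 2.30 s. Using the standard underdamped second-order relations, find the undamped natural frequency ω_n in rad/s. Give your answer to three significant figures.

The overshoot fixes ζ = −ln(OS)/√(π²+ln²(OS)) = 0.191.
t_p = π/ω_d ⇒ ω_d = 1.37 rad/s; then ω_n = ω_d/√(1−ζ²) = 1.39 rad/s.

ω_n ≈ 1.39 rad/s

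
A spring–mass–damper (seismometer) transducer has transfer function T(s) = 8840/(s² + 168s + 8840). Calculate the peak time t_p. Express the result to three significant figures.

Matching coefficients with s² + 2ζω_n s + ω_n² gives ω_n² = 8840 ⇒ ω_n = 94.0 rad/s, and ζ = 168/(2ω_n) = 0.893.
ω_d = 94.0·√(1 − 0.893²) = 42.2 rad/s. Then t_p = π/ω_d = 0.0744 s.

t_p ≈ 0.0744 s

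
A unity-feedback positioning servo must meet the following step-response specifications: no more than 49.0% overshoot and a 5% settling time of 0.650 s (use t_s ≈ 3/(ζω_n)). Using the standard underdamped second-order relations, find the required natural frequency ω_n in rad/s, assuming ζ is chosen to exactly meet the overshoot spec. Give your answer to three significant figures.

ζ = −ln(OS)/√(π² + (ln OS)²). With OS = 0.490, ln OS = −0.7133 and ζ = 0.7133/3.222 = 0.221.
Then ω_n = 3/(ζ t_s) = 3/(0.221 × 0.650) = 20.8 rad/s.

ω_n ≈ 20.8 rad/s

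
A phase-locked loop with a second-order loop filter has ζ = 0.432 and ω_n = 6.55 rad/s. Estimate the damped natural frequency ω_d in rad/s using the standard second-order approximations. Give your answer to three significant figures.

ω_d ≈ 5.91 rad/s

ω_d = ω_n√(1−ζ²) = 6.55·√0.813 = 5.91 rad/s.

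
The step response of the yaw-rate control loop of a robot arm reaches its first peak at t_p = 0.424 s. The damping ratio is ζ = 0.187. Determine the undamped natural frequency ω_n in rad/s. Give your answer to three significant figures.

Peak time t_p = π/ω_d, so ω_d = π/t_p = π/0.424 = 7.41 rad/s.
ω_n = ω_d/√(1−ζ²) = 7.41/√0.965 = 7.54 rad/s.

ω_n ≈ 7.54 rad/s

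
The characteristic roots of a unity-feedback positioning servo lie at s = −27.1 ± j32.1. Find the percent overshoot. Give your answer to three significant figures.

%OS ≈ 7.05%

The poles are at −σ ± jω_d with σ = 27.1 and ω_d = 32.1, so ω_n = √(σ²+ω_d²) = 42.0 rad/s and ζ = σ/ω_n = 0.645.
Overshoot: exp(−π·0.645/√(1−0.645²)) = 0.0705, i.e. 7.05%.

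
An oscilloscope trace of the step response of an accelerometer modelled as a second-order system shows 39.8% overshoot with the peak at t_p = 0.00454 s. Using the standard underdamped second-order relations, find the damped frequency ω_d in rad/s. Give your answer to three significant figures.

ω_d ≈ 692 rad/s

t_p = π/ω_d, so ω_d = π/0.00454 = 692 rad/s.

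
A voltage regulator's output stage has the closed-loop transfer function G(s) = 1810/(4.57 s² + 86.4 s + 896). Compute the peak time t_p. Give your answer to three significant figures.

t_p ≈ 0.304 s

Dividing through by 4.57: denominator becomes s² + 18.91 s + 196.1.
So ω_n = √196.1 = 14.0 rad/s and ζ = 18.91/(2·14.0) = 0.675.
ω_d = 14.0·√(1 − 0.675²) = 10.3 rad/s. t_p = π/ω_d = 0.304 s.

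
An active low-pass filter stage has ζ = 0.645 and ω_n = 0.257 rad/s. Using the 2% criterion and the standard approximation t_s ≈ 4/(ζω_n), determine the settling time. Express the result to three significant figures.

t_s ≈ 24.1 s

t_s ≈ 4/(ζω_n) = 4/(0.645 × 0.257) = 24.1 s.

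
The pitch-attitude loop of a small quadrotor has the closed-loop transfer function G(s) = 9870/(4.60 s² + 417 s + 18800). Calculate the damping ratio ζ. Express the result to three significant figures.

Dividing through by 4.60: denominator becomes s² + 90.65 s + 4087.
So ω_n = √4087 = 63.9 rad/s and ζ = 90.65/(2·63.9) = 0.709.

ζ ≈ 0.709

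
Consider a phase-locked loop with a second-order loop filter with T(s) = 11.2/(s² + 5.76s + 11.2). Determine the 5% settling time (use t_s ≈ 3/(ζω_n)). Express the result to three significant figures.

ω_n = √11.2 = 3.35 rad/s; ζ = 5.76/(2·3.35) = 0.861.
t_s ≈ 3/(ζω_n) = 3/(0.861·3.35) = 1.04 s.

t_s ≈ 1.04 s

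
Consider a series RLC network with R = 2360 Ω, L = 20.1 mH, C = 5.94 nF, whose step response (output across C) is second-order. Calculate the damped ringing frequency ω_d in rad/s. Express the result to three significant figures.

For a series RLC circuit (capacitor voltage as output), ω_n = 1/√(LC) = 1/√(20.1 mH · 5.94 nF) = 91500 rad/s.
ζ = (R/2)·√(C/L) = (2360/2)·√(5.94 nF/20.1 mH) = 0.641.
ω_d = ω_n√(1−ζ²) = 70200 rad/s.

ω_d ≈ 70200 rad/s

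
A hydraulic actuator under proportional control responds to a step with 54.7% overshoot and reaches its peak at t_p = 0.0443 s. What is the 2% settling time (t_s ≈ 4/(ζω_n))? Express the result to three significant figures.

t_s ≈ 0.294 s

ζ from %OS: ζ = |ln 0.547|/√(π²+ln²0.547) = 0.189.
t_p = π/ω_d ⇒ ω_d = 70.9 rad/s; then ω_n = ω_d/√(1−ζ²) = 72.2 rad/s.
t_s ≈ 4/(ζω_n) = 4/(0.189·72.2) = 0.294 s.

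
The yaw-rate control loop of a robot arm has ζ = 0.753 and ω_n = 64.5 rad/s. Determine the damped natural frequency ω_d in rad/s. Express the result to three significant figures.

ω_d = ω_n√(1−ζ²) = 64.5·√0.433 = 42.4 rad/s.

ω_d ≈ 42.4 rad/s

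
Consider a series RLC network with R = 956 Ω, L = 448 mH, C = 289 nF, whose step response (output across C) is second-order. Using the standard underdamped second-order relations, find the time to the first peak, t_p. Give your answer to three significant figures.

t_p ≈ 0.00122 s

For a series RLC circuit (capacitor voltage as output), ω_n = 1/√(LC) = 1/√(448 mH · 289 nF) = 2780 rad/s.
ζ = (R/2)·√(C/L) = (956/2)·√(289 nF/448 mH) = 0.384.
ω_d = 2780·√(1 − 0.384²) = 2570 rad/s. t_p = π/ω_d = 0.00122 s.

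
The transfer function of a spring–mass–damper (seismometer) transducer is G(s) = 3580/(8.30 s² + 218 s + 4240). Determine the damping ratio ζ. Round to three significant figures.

ζ ≈ 0.581

Dividing through by 8.30: denominator becomes s² + 26.27 s + 510.8.
So ω_n = √510.8 = 22.6 rad/s and ζ = 26.27/(2·22.6) = 0.581.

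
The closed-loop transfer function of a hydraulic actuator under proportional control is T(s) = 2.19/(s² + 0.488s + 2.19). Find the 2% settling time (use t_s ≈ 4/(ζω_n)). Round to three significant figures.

Comparing the denominator to s² + 2ζω_n s + ω_n²: ω_n = √2.19 = 1.48 rad/s, and 2ζω_n = 0.488 so ζ = 0.488/(2·1.48) = 0.165.
t_s ≈ 4/(ζω_n) = 4/(0.165·1.48) = 16.4 s.

t_s ≈ 16.4 s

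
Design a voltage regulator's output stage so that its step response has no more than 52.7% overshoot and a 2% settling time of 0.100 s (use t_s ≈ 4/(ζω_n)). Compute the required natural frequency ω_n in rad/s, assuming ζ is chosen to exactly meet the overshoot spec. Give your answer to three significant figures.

From %OS = 100·exp(−πζ/√(1−ζ²)), invert to get ζ = −ln(OS)/√(π² + ln²(OS)) with OS = 0.527.
−ln 0.527 = 0.6406, so ζ = 0.6406/√(π² + 0.4103) = 0.200.
From t_s ≈ 4/(ζω_n): ω_n = 4/(ζ·t_s) = 4/(0.200·0.100) = 200 rad/s.

ω_n ≈ 200 rad/s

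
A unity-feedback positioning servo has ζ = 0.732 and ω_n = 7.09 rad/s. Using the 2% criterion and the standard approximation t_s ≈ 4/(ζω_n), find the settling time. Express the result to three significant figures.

t_s ≈ 0.771 s

t_s ≈ 4/(ζω_n) = 4/(0.732 × 7.09) = 0.771 s.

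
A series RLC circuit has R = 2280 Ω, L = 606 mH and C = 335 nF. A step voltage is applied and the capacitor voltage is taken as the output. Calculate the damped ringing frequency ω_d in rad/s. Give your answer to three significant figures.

ω_d ≈ 1180 rad/s

For a series RLC circuit (capacitor voltage as output), ω_n = 1/√(LC) = 1/√(606 mH · 335 nF) = 2220 rad/s.
ζ = (R/2)·√(C/L) = (2280/2)·√(335 nF/606 mH) = 0.848.
ω_d = ω_n√(1−ζ²) = 1180 rad/s.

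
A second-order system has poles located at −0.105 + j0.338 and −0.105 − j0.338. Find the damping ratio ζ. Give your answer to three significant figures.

|pole| = ω_n = √(0.105² + 0.338²) = 0.354 rad/s; ζ = cos θ = σ/ω_n = 0.297.

ζ ≈ 0.297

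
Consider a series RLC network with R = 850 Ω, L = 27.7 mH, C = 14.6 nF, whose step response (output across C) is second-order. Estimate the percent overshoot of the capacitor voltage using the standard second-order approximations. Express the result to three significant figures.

For a series RLC circuit (capacitor voltage as output), ω_n = 1/√(LC) = 1/√(27.7 mH · 14.6 nF) = 49700 rad/s.
ζ = (R/2)·√(C/L) = (850/2)·√(14.6 nF/27.7 mH) = 0.309.
%OS = 100·exp(−πζ/√(1−ζ²)) = 36.1%.

%OS ≈ 36.1%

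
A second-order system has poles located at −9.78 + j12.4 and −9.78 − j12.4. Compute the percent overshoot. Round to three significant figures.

With σ = 9.78, ω_d = 12.4: ω_n = √(σ²+ω_d²) = 15.8 rad/s, ζ = σ/ω_n = 0.619.
%OS = 100·exp(−πζ/√(1−ζ²)) = 8.39%.

%OS ≈ 8.39%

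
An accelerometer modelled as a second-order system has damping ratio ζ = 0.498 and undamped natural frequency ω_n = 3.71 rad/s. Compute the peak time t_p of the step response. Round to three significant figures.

t_p ≈ 0.976 s

The damped frequency is ω_d = ω_n√(1−ζ²) = 3.71·√(1−0.248) = 3.22 rad/s.
Peak time t_p = π/ω_d = π/3.22 = 0.976 s.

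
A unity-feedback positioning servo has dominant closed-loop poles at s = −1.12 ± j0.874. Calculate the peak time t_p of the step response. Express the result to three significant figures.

t_p = π/ω_d with ω_d = 0.874 (the imaginary part), so t_p = 3.59 s.

t_p ≈ 3.59 s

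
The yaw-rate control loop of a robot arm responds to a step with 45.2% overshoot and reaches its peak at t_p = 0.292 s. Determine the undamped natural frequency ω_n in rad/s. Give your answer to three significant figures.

ζ from %OS: ζ = |ln 0.452|/√(π²+ln²0.452) = 0.245.
t_p = π/ω_d ⇒ ω_d = 10.8 rad/s; then ω_n = ω_d/√(1−ζ²) = 11.1 rad/s.

ω_n ≈ 11.1 rad/s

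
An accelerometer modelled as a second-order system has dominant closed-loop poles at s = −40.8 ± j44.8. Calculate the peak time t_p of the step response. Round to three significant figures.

t_p ≈ 0.0701 s

t_p = π/ω_d with ω_d = 44.8 (the imaginary part), so t_p = 0.0701 s.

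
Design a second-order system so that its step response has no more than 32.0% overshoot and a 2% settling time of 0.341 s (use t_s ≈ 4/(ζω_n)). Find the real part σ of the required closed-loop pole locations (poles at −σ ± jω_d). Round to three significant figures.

The settling-time spec alone fixes σ = ζω_n = 4/t_s = 4/0.341 = 11.7.
(Overshoot then fixes ζ = 0.341 and hence ω_d = σ·√(1−ζ²)/ζ = 32.3 rad/s.)

σ ≈ 11.7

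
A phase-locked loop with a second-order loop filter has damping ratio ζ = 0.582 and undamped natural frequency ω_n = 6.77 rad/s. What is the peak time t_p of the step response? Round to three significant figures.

t_p ≈ 0.571 s

The damped frequency is ω_d = ω_n√(1−ζ²) = 6.77·√(1−0.339) = 5.51 rad/s.
Peak time t_p = π/ω_d = π/5.51 = 0.571 s.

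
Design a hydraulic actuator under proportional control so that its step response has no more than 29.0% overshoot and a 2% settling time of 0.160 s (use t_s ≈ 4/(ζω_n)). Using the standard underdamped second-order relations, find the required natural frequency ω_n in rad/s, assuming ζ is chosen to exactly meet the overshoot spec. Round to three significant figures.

ω_n ≈ 68.2 rad/s

From %OS = 100·exp(−πζ/√(1−ζ²)), invert to get ζ = −ln(OS)/√(π² + ln²(OS)) with OS = 0.290.
−ln 0.290 = 1.238, so ζ = 1.238/√(π² + 1.532) = 0.367.
From t_s ≈ 4/(ζω_n): ω_n = 4/(ζ·t_s) = 4/(0.367·0.160) = 68.2 rad/s.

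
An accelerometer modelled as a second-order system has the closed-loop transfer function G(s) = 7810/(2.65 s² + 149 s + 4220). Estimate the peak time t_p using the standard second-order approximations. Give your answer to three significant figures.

Dividing through by 2.65: denominator becomes s² + 56.23 s + 1592.
So ω_n = √1592 = 39.9 rad/s and ζ = 56.23/(2·39.9) = 0.704.
The damped frequency ω_d = ω_n√(1−ζ²) = 28.3 rad/s. t_p = π/ω_d = 0.111 s.

t_p ≈ 0.111 s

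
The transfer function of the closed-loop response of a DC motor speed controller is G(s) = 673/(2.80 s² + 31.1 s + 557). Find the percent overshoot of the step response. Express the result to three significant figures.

%OS ≈ 26.0%

Dividing through by 2.80: denominator becomes s² + 11.11 s + 198.9.
So ω_n = √198.9 = 14.1 rad/s and ζ = 11.11/(2·14.1) = 0.394.
%OS = 100 e^{−πζ/√(1−ζ²)} with ζ = 0.394 gives 26.0%.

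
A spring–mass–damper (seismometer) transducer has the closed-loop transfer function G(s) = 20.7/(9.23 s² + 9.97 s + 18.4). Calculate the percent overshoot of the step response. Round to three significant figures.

Dividing through by 9.23: denominator becomes s² + 1.080 s + 1.993.
So ω_n = √1.993 = 1.41 rad/s and ζ = 1.080/(2·1.41) = 0.383.
%OS = 100 e^{−πζ/√(1−ζ²)} with ζ = 0.383 gives 27.2%.

%OS ≈ 27.2%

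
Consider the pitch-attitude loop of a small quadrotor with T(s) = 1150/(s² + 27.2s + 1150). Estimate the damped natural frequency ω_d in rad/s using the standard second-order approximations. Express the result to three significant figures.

Comparing the denominator to s² + 2ζω_n s + ω_n²: ω_n = √1150 = 33.9 rad/s, and 2ζω_n = 27.2 so ζ = 27.2/(2·33.9) = 0.401.
ω_d = 33.9·√(1 − 0.401²) = 31.1 rad/s.

ω_d ≈ 31.1 rad/s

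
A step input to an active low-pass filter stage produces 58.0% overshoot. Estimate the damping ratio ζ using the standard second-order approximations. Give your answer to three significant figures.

Inverting the overshoot relation: ζ = |ln 0.580|/√(π² + ln²0.580) = 0.171.

ζ ≈ 0.171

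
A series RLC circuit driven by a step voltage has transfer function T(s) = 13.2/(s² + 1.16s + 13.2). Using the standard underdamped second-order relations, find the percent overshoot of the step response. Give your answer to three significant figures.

%OS ≈ 60.2%

Matching coefficients with s² + 2ζω_n s + ω_n² gives ω_n² = 13.2 ⇒ ω_n = 3.63 rad/s, and ζ = 1.16/(2ω_n) = 0.160.
%OS = 100 e^{−πζ/√(1−ζ²)} with ζ = 0.160 gives 60.2%.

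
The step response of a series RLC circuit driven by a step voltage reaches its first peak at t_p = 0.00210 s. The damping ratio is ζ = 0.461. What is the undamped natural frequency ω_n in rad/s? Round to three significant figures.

ω_n ≈ 1690 rad/s

Peak time t_p = π/ω_d, so ω_d = π/t_p = π/0.00210 = 1500 rad/s.
ω_n = ω_d/√(1−ζ²) = 1500/√0.787 = 1690 rad/s.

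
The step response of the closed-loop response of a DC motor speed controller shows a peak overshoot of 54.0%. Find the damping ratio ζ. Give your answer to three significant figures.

ζ ≈ 0.192

ζ = −ln(OS)/√(π² + (ln OS)²). With OS = 0.540, ln OS = −0.6162 and ζ = 0.6162/3.201 = 0.192.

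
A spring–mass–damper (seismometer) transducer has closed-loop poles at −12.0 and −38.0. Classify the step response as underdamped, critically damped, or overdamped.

Since the poles are distinct, negative and real, the response is overdamped.

overdamped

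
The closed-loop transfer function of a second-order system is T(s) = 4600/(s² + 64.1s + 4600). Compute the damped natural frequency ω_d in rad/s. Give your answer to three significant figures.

ω_d ≈ 59.8 rad/s

Comparing the denominator to s² + 2ζω_n s + ω_n²: ω_n = √4600 = 67.8 rad/s, and 2ζω_n = 64.1 so ζ = 64.1/(2·67.8) = 0.473.
ω_d = 67.8·√(1 − 0.473²) = 59.8 rad/s.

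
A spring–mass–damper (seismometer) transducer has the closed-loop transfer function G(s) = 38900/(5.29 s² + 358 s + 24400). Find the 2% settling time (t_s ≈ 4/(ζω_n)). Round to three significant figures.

t_s ≈ 0.118 s

Dividing through by 5.29: denominator becomes s² + 67.67 s + 4612.
So ω_n = √4612 = 67.9 rad/s and ζ = 67.67/(2·67.9) = 0.498.
t_s ≈ 4/(ζω_n) = 0.118 s.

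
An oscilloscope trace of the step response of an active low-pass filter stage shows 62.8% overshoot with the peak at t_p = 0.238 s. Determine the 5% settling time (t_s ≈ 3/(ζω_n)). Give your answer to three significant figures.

From the overshoot, ζ = −ln(OS)/√(π²+ln²(OS)) = 0.146.
t_p = π/ω_d ⇒ ω_d = 13.2 rad/s; then ω_n = ω_d/√(1−ζ²) = 13.3 rad/s.
t_s ≈ 3/(ζω_n) = 3/(0.146·13.3) = 1.53 s.

t_s ≈ 1.53 s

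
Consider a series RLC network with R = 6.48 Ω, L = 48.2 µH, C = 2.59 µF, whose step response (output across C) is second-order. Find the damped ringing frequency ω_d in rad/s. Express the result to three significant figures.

For a series RLC circuit (capacitor voltage as output), ω_n = 1/√(LC) = 1/√(48.2 µH · 2.59 µF) = 89500 rad/s.
ζ = (R/2)·√(C/L) = (6.48/2)·√(2.59 µF/48.2 µH) = 0.751.
ω_d = 89500·√(1 − 0.751²) = 59100 rad/s.

ω_d ≈ 59100 rad/s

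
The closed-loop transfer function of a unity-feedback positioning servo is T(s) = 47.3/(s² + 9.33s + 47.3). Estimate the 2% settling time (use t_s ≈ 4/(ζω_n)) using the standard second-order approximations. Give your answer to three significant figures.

t_s ≈ 0.857 s

Matching coefficients with s² + 2ζω_n s + ω_n² gives ω_n² = 47.3 ⇒ ω_n = 6.88 rad/s, and ζ = 9.33/(2ω_n) = 0.678.
t_s ≈ 4/(ζω_n) = 4/(0.678·6.88) = 0.857 s.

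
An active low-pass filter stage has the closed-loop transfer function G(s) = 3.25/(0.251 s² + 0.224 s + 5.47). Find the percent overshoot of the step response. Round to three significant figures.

Dividing through by 0.251: denominator becomes s² + 0.8924 s + 21.79.
So ω_n = √21.79 = 4.67 rad/s and ζ = 0.8924/(2·4.67) = 0.0956.
%OS = 100·exp(−πζ/√(1−ζ²)) = 74.0%.

%OS ≈ 74.0%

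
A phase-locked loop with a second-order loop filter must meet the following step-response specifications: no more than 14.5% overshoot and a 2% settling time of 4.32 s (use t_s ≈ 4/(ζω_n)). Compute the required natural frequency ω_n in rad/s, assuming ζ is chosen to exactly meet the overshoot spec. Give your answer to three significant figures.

ω_n ≈ 1.77 rad/s

Inverting the overshoot relation: ζ = |ln 0.145|/√(π² + ln²0.145) = 0.524.
Then ω_n = 4/(ζ t_s) = 4/(0.524 × 4.32) = 1.77 rad/s.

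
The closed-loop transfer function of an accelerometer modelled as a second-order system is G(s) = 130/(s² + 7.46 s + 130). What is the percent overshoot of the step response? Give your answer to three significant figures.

Comparing the denominator to s² + 2ζω_n s + ω_n²: ω_n = √130 = 11.4 rad/s, and 2ζω_n = 7.46 so ζ = 7.46/(2·11.4) = 0.327.
%OS = 100 e^{−πζ/√(1−ζ²)} with ζ = 0.327 gives 33.7%.

%OS ≈ 33.7%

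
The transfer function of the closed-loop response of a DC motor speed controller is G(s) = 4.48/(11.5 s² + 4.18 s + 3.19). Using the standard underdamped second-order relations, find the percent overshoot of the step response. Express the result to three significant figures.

Dividing through by 11.5: denominator becomes s² + 0.3635 s + 0.2774.
So ω_n = √0.2774 = 0.527 rad/s and ζ = 0.3635/(2·0.527) = 0.345.
%OS = 100 e^{−πζ/√(1−ζ²)} with ζ = 0.345 gives 31.5%.

%OS ≈ 31.5%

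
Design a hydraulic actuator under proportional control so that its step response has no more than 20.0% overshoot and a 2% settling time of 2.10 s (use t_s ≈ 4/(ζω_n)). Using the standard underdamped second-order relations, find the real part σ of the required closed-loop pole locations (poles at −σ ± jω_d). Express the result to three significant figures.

σ ≈ 1.90

The settling-time spec alone fixes σ = ζω_n = 4/t_s = 4/2.10 = 1.90.
(Overshoot then fixes ζ = 0.456 and hence ω_d = σ·√(1−ζ²)/ζ = 3.72 rad/s.)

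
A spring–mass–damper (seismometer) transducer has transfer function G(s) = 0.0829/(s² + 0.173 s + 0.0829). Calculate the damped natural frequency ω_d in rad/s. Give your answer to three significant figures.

Matching coefficients with s² + 2ζω_n s + ω_n² gives ω_n² = 0.0829 ⇒ ω_n = 0.288 rad/s, and ζ = 0.173/(2ω_n) = 0.300.
ω_d = ω_n√(1−ζ²) = 0.275 rad/s.

ω_d ≈ 0.275 rad/s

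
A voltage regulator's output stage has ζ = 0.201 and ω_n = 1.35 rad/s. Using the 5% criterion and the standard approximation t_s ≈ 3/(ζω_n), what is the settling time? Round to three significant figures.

t_s ≈ 11.1 s

t_s ≈ 3/(ζω_n) = 3/(0.201 × 1.35) = 11.1 s.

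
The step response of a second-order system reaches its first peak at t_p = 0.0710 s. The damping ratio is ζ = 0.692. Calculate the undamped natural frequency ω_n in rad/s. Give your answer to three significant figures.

Peak time t_p = π/ω_d, so ω_d = π/t_p = π/0.0710 = 44.2 rad/s.
ω_n = ω_d/√(1−ζ²) = 44.2/√0.521 = 61.3 rad/s.

ω_n ≈ 61.3 rad/s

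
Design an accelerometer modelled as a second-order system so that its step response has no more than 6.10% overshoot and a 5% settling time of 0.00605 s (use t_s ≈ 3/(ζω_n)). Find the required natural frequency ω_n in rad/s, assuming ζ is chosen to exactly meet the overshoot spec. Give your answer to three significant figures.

ω_n ≈ 746 rad/s

ζ = −ln(OS)/√(π² + (ln OS)²). With OS = 0.0610, ln OS = −2.797 and ζ = 2.797/4.206 = 0.665.
From t_s ≈ 3/(ζω_n): ω_n = 3/(ζ·t_s) = 3/(0.665·0.00605) = 746 rad/s.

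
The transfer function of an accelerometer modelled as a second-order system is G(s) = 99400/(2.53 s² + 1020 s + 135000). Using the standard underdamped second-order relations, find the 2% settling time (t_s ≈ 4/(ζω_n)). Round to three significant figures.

t_s ≈ 0.0198 s

Dividing through by 2.53: denominator becomes s² + 403.2 s + 53360.
So ω_n = √53360 = 231 rad/s and ζ = 403.2/(2·231) = 0.873.
t_s ≈ 4/(ζω_n) = 0.0198 s.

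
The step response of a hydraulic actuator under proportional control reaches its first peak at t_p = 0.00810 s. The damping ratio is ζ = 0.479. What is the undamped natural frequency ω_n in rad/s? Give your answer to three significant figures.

Peak time t_p = π/ω_d, so ω_d = π/t_p = π/0.00810 = 388 rad/s.
ω_n = ω_d/√(1−ζ²) = 388/√0.771 = 442 rad/s.

ω_n ≈ 442 rad/s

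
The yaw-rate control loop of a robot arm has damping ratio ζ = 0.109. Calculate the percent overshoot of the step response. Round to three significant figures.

%OS ≈ 70.9%

For an underdamped second-order system, %OS = 100·exp(−πζ/√(1−ζ²)).
πζ/√(1−ζ²) = π·0.109/√(1−0.0119) = 0.3445, so %OS = 100·e^(−0.3445) = 70.9%.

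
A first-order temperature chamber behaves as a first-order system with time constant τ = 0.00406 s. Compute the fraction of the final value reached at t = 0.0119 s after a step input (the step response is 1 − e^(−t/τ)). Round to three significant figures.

y/y_∞ ≈ 0.947

y(t)/y_∞ = 1 − e^(−t/τ) = 1 − e^(−0.0119/0.00406) = 1 − e^(−2.93) = 0.947.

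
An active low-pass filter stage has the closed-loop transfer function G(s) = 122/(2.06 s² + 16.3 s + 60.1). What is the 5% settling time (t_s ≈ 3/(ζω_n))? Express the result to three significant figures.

t_s ≈ 0.758 s

Dividing through by 2.06: denominator becomes s² + 7.913 s + 29.17.
So ω_n = √29.17 = 5.40 rad/s and ζ = 7.913/(2·5.40) = 0.732.
t_s ≈ 3/(ζω_n) = 0.758 s.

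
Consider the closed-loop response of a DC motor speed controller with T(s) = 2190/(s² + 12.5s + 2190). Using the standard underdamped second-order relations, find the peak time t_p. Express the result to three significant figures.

t_p ≈ 0.0677 s

Matching coefficients with s² + 2ζω_n s + ω_n² gives ω_n² = 2190 ⇒ ω_n = 46.8 rad/s, and ζ = 12.5/(2ω_n) = 0.134.
ω_d = 46.8·√(1 − 0.134²) = 46.4 rad/s. Then t_p = π/ω_d = 0.0677 s.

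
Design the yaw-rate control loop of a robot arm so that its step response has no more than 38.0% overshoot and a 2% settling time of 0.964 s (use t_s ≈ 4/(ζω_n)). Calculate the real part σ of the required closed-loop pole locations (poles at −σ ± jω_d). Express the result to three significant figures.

The settling-time spec alone fixes σ = ζω_n = 4/t_s = 4/0.964 = 4.15.
(Overshoot then fixes ζ = 0.294 and hence ω_d = σ·√(1−ζ²)/ζ = 13.5 rad/s.)

σ ≈ 4.15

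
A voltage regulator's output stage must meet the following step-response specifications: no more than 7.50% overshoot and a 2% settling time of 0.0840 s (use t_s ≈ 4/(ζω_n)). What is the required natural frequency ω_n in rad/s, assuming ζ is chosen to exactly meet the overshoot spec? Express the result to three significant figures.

ω_n ≈ 74.9 rad/s

ζ = −ln(OS)/√(π² + (ln OS)²). With OS = 0.0750, ln OS = −2.590 and ζ = 2.590/4.072 = 0.636.
From t_s ≈ 4/(ζω_n): ω_n = 4/(ζ·t_s) = 4/(0.636·0.0840) = 74.9 rad/s.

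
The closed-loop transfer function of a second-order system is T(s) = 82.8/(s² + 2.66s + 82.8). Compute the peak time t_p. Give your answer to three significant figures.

Matching coefficients with s² + 2ζω_n s + ω_n² gives ω_n² = 82.8 ⇒ ω_n = 9.10 rad/s, and ζ = 2.66/(2ω_n) = 0.146.
ω_d = 9.10·√(1 − 0.146²) = 9.00 rad/s. Then t_p = π/ω_d = 0.349 s.

t_p ≈ 0.349 s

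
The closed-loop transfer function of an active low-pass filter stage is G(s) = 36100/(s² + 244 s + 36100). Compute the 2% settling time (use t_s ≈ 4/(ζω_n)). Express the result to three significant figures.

t_s ≈ 0.0328 s

Comparing the denominator to s² + 2ζω_n s + ω_n²: ω_n = √36100 = 190 rad/s, and 2ζω_n = 244 so ζ = 244/(2·190) = 0.642.
t_s ≈ 4/(ζω_n) = 4/(0.642·190) = 0.0328 s.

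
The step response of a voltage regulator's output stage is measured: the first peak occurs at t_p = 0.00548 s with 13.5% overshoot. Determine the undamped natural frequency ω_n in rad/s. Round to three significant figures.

ζ from %OS: ζ = |ln 0.135|/√(π²+ln²0.135) = 0.538.
t_p = π/ω_d ⇒ ω_d = 573 rad/s; then ω_n = ω_d/√(1−ζ²) = 680 rad/s.

ω_n ≈ 680 rad/s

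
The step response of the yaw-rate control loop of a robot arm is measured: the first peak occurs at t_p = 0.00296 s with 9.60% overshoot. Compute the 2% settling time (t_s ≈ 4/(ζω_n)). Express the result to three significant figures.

t_s ≈ 0.00505 s

The overshoot fixes ζ = −ln(OS)/√(π²+ln²(OS)) = 0.598.
t_p = π/ω_d ⇒ ω_d = 1060 rad/s; then ω_n = ω_d/√(1−ζ²) = 1320 rad/s.
t_s ≈ 4/(ζω_n) = 4/(0.598·1320) = 0.00505 s.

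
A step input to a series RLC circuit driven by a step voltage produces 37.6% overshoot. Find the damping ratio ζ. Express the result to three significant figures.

ζ = −ln(OS)/√(π² + (ln OS)²). With OS = 0.376, ln OS = −0.9782 and ζ = 0.9782/3.290 = 0.297.

ζ ≈ 0.297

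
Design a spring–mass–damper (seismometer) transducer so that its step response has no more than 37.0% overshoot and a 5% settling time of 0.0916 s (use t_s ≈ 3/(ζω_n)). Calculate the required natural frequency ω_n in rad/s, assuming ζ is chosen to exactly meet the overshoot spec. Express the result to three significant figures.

ω_n ≈ 109 rad/s

From %OS = 100·exp(−πζ/√(1−ζ²)), invert to get ζ = −ln(OS)/√(π² + ln²(OS)) with OS = 0.370.
−ln 0.370 = 0.9943, so ζ = 0.9943/√(π² + 0.9885) = 0.302.
Then ω_n = 3/(ζ t_s) = 3/(0.302 × 0.0916) = 109 rad/s.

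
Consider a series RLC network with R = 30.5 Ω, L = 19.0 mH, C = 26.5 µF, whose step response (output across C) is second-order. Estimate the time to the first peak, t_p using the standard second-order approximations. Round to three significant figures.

t_p ≈ 0.00271 s

For a series RLC circuit (capacitor voltage as output), ω_n = 1/√(LC) = 1/√(19.0 mH · 26.5 µF) = 1410 rad/s.
ζ = (R/2)·√(C/L) = (30.5/2)·√(26.5 µF/19.0 mH) = 0.570.
ω_d = ω_n√(1−ζ²) = 1160 rad/s. t_p = π/ω_d = 0.00271 s.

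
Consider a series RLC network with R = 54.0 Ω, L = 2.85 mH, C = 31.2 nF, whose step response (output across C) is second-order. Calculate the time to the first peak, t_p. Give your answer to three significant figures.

t_p ≈ 0.0000297 s

For a series RLC circuit (capacitor voltage as output), ω_n = 1/√(LC) = 1/√(2.85 mH · 31.2 nF) = 106000 rad/s.
ζ = (R/2)·√(C/L) = (54.0/2)·√(31.2 nF/2.85 mH) = 0.0893.
ω_d = ω_n√(1−ζ²) = 106000 rad/s. t_p = π/ω_d = 0.0000297 s.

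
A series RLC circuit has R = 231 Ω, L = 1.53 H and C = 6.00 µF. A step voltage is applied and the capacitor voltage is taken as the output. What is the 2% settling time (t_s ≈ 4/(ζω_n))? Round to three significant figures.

For a series RLC circuit (capacitor voltage as output), ω_n = 1/√(LC) = 1/√(1.53 H · 6.00 µF) = 330 rad/s.
ζ = (R/2)·√(C/L) = (231/2)·√(6.00 µF/1.53 H) = 0.229.
t_s ≈ 4/(ζω_n) = 0.0530 s.

t_s ≈ 0.0530 s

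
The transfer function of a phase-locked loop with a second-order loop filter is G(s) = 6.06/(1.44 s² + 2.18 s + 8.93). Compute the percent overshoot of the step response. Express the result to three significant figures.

Dividing through by 1.44: denominator becomes s² + 1.514 s + 6.201.
So ω_n = √6.201 = 2.49 rad/s and ζ = 1.514/(2·2.49) = 0.304.
Overshoot: exp(−π·0.304/√(1−0.304²)) = 0.367, i.e. 36.7%.

%OS ≈ 36.7%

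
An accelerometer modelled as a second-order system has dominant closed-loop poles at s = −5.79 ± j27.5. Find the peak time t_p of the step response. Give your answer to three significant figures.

t_p = π/ω_d with ω_d = 27.5 (the imaginary part), so t_p = 0.114 s.

t_p ≈ 0.114 s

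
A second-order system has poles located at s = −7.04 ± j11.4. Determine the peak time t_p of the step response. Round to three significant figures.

t_p = π/ω_d with ω_d = 11.4 (the imaginary part), so t_p = 0.276 s.

t_p ≈ 0.276 s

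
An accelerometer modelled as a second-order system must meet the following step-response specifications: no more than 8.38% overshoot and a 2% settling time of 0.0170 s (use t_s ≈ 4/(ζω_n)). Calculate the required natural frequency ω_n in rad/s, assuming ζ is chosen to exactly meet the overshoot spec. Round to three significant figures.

From %OS = 100·exp(−πζ/√(1−ζ²)), invert to get ζ = −ln(OS)/√(π² + ln²(OS)) with OS = 0.0838.
−ln 0.0838 = 2.479, so ζ = 2.479/√(π² + 6.147) = 0.620.
Then ω_n = 4/(ζ t_s) = 4/(0.620 × 0.0170) = 380 rad/s.

ω_n ≈ 380 rad/s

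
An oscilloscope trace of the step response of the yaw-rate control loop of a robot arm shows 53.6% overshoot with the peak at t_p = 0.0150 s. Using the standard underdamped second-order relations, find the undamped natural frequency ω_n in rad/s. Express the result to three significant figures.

ω_n ≈ 214 rad/s

ζ from %OS: ζ = |ln 0.536|/√(π²+ln²0.536) = 0.195.
t_p = π/ω_d ⇒ ω_d = 209 rad/s; then ω_n = ω_d/√(1−ζ²) = 214 rad/s.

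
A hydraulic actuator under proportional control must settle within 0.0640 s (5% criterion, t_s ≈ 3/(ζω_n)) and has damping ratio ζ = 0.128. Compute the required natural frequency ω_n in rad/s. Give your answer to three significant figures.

ω_n ≈ 366 rad/s

Rearranging t_s ≈ 3/(ζω_n) gives ω_n = 3/(ζ·t_s) = 3/(0.128 × 0.0640) = 366 rad/s.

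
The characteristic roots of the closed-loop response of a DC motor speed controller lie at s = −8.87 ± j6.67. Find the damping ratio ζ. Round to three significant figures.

The poles are at −σ ± jω_d with σ = 8.87 and ω_d = 6.67, so ω_n = √(σ²+ω_d²) = 11.1 rad/s and ζ = σ/ω_n = 0.799.

ζ ≈ 0.799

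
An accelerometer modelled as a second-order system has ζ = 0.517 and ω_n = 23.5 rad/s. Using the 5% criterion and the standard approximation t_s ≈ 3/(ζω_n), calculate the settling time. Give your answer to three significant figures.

t_s ≈ 3/(ζω_n) = 3/(0.517 × 23.5) = 0.247 s.

t_s ≈ 0.247 s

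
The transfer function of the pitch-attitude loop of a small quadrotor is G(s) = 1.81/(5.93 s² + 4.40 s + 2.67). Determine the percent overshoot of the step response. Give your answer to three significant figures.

Dividing through by 5.93: denominator becomes s² + 0.7420 s + 0.4503.
So ω_n = √0.4503 = 0.671 rad/s and ζ = 0.7420/(2·0.671) = 0.553.
%OS = 100 e^{−πζ/√(1−ζ²)} with ζ = 0.553 gives 12.4%.

%OS ≈ 12.4%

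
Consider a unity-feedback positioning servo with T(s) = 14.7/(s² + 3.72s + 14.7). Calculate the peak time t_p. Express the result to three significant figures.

Matching coefficients with s² + 2ζω_n s + ω_n² gives ω_n² = 14.7 ⇒ ω_n = 3.83 rad/s, and ζ = 3.72/(2ω_n) = 0.485.
The damped frequency ω_d = ω_n√(1−ζ²) = 3.35 rad/s. Then t_p = π/ω_d = 0.937 s.

t_p ≈ 0.937 s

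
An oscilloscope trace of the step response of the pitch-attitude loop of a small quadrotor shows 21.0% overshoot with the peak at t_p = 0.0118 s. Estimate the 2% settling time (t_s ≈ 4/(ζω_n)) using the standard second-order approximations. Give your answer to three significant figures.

From the overshoot, ζ = −ln(OS)/√(π²+ln²(OS)) = 0.445.
t_p = π/ω_d ⇒ ω_d = 266 rad/s; then ω_n = ω_d/√(1−ζ²) = 297 rad/s.
t_s ≈ 4/(ζω_n) = 4/(0.445·297) = 0.0302 s.

t_s ≈ 0.0302 s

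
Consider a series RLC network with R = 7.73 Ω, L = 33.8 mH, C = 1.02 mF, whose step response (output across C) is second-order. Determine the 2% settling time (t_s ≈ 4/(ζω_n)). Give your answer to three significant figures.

For a series RLC circuit (capacitor voltage as output), ω_n = 1/√(LC) = 1/√(33.8 mH · 1.02 mF) = 170 rad/s.
ζ = (R/2)·√(C/L) = (7.73/2)·√(1.02 mF/33.8 mH) = 0.671.
t_s ≈ 4/(ζω_n) = 0.0350 s.

t_s ≈ 0.0350 s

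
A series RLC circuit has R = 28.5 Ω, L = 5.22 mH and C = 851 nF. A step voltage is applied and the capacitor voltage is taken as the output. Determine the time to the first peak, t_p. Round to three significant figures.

For a series RLC circuit (capacitor voltage as output), ω_n = 1/√(LC) = 1/√(5.22 mH · 851 nF) = 15000 rad/s.
ζ = (R/2)·√(C/L) = (28.5/2)·√(851 nF/5.22 mH) = 0.182.
ω_d = 15000·√(1 − 0.182²) = 14800 rad/s. t_p = π/ω_d = 0.000213 s.

t_p ≈ 0.000213 s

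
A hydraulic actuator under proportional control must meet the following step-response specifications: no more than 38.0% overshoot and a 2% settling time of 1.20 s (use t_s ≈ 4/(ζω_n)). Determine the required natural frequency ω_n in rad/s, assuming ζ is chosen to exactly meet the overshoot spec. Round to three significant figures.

ω_n ≈ 11.3 rad/s

From %OS = 100·exp(−πζ/√(1−ζ²)), invert to get ζ = −ln(OS)/√(π² + ln²(OS)) with OS = 0.380.
−ln 0.380 = 0.9676, so ζ = 0.9676/√(π² + 0.9362) = 0.294.
Then ω_n = 4/(ζ t_s) = 4/(0.294 × 1.20) = 11.3 rad/s.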